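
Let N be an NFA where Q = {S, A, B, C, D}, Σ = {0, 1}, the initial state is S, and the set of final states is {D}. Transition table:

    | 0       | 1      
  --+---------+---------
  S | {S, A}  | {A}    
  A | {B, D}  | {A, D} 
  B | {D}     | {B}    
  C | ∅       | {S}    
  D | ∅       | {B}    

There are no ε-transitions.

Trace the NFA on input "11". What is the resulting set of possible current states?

{A, D}

Start in {S}.
Read '1': {S} → {A}.
Read '1': {A} → {A, D}.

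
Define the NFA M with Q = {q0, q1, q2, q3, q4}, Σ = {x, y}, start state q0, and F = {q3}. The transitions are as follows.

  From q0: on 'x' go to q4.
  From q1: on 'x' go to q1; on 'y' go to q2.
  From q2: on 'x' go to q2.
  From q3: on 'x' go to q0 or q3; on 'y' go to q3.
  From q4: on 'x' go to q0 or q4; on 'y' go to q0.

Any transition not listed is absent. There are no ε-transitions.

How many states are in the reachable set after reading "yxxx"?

0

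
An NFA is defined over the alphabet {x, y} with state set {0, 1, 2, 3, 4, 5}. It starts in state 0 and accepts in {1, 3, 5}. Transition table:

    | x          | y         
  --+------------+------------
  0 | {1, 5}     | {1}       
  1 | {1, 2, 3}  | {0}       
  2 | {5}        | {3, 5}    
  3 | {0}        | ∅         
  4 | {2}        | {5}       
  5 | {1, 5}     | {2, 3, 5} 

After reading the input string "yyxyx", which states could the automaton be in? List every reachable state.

Start in {0}.
Read 'y': {0} → {1}.
Read 'y': {1} → {0}.
Read 'x': {0} → {1, 5}.
Read 'y': {1, 5} → {0, 2, 3, 5}.
Read 'x': {0, 2, 3, 5} → {0, 1, 5}.

{0, 1, 5}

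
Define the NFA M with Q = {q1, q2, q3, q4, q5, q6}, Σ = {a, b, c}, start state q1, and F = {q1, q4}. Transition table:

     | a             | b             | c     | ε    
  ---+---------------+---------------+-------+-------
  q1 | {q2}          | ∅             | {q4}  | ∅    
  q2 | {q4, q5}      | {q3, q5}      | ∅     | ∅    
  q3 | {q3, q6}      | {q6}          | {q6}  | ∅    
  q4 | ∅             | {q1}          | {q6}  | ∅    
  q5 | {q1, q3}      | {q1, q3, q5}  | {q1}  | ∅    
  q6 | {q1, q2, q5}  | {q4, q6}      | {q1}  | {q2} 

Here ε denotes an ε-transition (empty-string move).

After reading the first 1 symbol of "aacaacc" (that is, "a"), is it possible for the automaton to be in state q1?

No

Start in {q1}.
Read 'a': q1→{q2}; now {q2}.
State q1 is not in {q2}.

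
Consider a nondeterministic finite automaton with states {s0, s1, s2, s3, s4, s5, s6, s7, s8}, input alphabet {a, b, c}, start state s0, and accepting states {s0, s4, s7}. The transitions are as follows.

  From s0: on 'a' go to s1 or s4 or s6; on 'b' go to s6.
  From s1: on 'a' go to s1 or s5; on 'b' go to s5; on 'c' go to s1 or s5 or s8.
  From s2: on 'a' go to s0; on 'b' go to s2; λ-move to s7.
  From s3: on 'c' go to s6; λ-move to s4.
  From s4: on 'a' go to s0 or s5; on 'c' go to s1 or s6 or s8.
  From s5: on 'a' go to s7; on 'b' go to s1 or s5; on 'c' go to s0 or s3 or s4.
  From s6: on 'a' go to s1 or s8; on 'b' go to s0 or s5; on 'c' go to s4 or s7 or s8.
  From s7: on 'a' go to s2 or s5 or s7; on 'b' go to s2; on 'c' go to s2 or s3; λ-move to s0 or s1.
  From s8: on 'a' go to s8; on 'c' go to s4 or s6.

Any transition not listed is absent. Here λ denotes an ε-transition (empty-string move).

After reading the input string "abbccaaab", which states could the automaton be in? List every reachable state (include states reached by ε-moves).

{s0, s1, s2, s5, s6, s7}

Start in {s0}.
Read 'a': s0→{s1, s4, s6}; now {s1, s4, s6}.
Read 'b': s1→{s5}, s4→∅, s6→{s0, s5}; now {s0, s5}.
Read 'b': s0→{s6}, s5→{s1, s5}; now {s1, s5, s6}.
Read 'c': s1→{s1, s5, s8}, s5→{s0, s3, s4}, s6→{s4, s7, s8}; now {s0, s1, s3, s4, s5, s7, s8}.
Read 'c': s0→∅, s1→{s1, s5, s8}, s3→{s6}, s4→{s1, s6, s8}, s5→{s0, s3, s4}, s7→{s2, s3}, s8→{s4, s6}; union {s0, s1, s2, s3, s4, s5, s6, s8}; ε-closure = {s0, s1, s2, s3, s4, s5, s6, s7, s8}.
Read 'a': s0→{s1, s4, s6}, s1→{s1, s5}, s2→{s0}, s3→∅, s4→{s0, s5}, s5→{s7}, s6→{s1, s8}, s7→{s2, s5, s7}, s8→{s8}; now {s0, s1, s2, s4, s5, s6, s7, s8}.
Read 'a': s0→{s1, s4, s6}, s1→{s1, s5}, s2→{s0}, s4→{s0, s5}, s5→{s7}, s6→{s1, s8}, s7→{s2, s5, s7}, s8→{s8}; now {s0, s1, s2, s4, s5, s6, s7, s8}.
Read 'a': s0→{s1, s4, s6}, s1→{s1, s5}, s2→{s0}, s4→{s0, s5}, s5→{s7}, s6→{s1, s8}, s7→{s2, s5, s7}, s8→{s8}; now {s0, s1, s2, s4, s5, s6, s7, s8}.
Read 'b': s0→{s6}, s1→{s5}, s2→{s2}, s4→∅, s5→{s1, s5}, s6→{s0, s5}, s7→{s2}, s8→∅; union {s0, s1, s2, s5, s6}; ε-closure = {s0, s1, s2, s5, s6, s7}.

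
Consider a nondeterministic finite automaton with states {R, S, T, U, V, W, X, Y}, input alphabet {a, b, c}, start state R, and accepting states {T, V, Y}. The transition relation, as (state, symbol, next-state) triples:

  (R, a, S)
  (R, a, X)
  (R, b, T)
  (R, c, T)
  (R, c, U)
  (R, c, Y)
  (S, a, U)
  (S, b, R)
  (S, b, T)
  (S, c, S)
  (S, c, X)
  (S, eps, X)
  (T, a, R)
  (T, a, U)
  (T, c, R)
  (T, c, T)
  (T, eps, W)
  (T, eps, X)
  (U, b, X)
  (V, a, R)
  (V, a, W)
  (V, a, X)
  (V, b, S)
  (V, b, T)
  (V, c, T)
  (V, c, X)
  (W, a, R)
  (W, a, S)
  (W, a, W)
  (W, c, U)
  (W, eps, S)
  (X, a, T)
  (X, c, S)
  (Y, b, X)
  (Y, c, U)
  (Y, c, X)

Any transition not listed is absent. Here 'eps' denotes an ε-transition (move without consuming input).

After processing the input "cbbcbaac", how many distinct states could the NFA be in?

Start in {R}.
Read 'c': R→{T, U, Y}; union {T, U, Y}; ε-closure = {S, T, U, W, X, Y}.
Read 'b': S→{R, T}, T→∅, U→{X}, W→∅, X→∅, Y→{X}; union {R, T, X}; ε-closure = {R, S, T, W, X}.
Read 'b': R→{T}, S→{R, T}, T→∅, W→∅, X→∅; union {R, T}; ε-closure = {R, S, T, W, X}.
Read 'c': R→{T, U, Y}, S→{S, X}, T→{R, T}, W→{U}, X→{S}; union {R, S, T, U, X, Y}; ε-closure = {R, S, T, U, W, X, Y}.
Read 'b': R→{T}, S→{R, T}, T→∅, U→{X}, W→∅, X→∅, Y→{X}; union {R, T, X}; ε-closure = {R, S, T, W, X}.
Read 'a': R→{S, X}, S→{U}, T→{R, U}, W→{R, S, W}, X→{T}; now {R, S, T, U, W, X}.
Read 'a': R→{S, X}, S→{U}, T→{R, U}, U→∅, W→{R, S, W}, X→{T}; now {R, S, T, U, W, X}.
Read 'c': R→{T, U, Y}, S→{S, X}, T→{R, T}, U→∅, W→{U}, X→{S}; union {R, S, T, U, X, Y}; ε-closure = {R, S, T, U, W, X, Y}.
That set has 7 states.

7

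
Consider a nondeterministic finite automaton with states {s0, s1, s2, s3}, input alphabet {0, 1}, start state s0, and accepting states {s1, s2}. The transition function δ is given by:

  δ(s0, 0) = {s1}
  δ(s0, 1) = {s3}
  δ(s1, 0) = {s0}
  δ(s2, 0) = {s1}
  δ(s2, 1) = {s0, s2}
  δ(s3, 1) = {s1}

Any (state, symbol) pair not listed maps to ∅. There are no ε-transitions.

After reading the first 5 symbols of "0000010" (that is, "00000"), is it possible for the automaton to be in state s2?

Start in {s0}.
Read '0': {s0} → {s1}.
Read '0': {s1} → {s0}.
Read '0': {s0} → {s1}.
Read '0': {s1} → {s0}.
Read '0': {s0} → {s1}.
State s2 is not in {s1}.

No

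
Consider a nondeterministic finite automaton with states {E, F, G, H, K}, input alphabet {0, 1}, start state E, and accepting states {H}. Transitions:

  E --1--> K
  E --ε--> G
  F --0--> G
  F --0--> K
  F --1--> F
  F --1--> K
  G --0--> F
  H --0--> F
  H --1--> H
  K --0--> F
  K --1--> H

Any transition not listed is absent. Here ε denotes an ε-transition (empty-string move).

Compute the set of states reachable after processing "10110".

Start: ε-closure({E}) = {E, G}.
Read '1': E→{K}, G→∅; now {K}.
Read '0': K→{F}; now {F}.
Read '1': F→{F, K}; now {F, K}.
Read '1': F→{F, K}, K→{H}; now {F, H, K}.
Read '0': F→{G, K}, H→{F}, K→{F}; now {F, G, K}.

{F, G, K}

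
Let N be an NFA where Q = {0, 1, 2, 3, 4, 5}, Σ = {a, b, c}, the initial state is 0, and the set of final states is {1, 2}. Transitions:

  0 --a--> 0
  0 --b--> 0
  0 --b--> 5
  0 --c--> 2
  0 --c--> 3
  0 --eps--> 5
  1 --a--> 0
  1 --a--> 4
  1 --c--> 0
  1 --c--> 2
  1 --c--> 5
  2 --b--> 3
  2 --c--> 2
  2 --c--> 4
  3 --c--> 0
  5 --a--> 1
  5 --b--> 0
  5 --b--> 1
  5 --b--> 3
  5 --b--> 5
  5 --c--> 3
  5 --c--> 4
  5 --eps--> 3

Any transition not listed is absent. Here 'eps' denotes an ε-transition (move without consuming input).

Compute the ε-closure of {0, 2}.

Begin with {0, 2}.
ε-move 0 → 5; add 5.
ε-move 5 → 3; add 3.

{0, 2, 3, 5}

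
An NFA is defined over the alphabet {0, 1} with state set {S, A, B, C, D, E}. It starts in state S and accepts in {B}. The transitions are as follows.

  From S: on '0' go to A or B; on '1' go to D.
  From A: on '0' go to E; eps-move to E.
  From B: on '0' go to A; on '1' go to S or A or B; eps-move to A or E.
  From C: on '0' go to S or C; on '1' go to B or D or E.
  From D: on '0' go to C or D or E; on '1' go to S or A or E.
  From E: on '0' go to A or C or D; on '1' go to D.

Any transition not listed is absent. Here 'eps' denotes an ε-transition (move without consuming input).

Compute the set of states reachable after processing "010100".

{S, A, C, D, E}

Start in {S}.
Read '0': S→{A, B}; union {A, B}; ε-closure = {A, B, E}.
Read '1': A→∅, B→{S, A, B}, E→{D}; union {S, A, B, D}; ε-closure = {S, A, B, D, E}.
Read '0': S→{A, B}, A→{E}, B→{A}, D→{C, D, E}, E→{A, C, D}; now {A, B, C, D, E}.
Read '1': A→∅, B→{S, A, B}, C→{B, D, E}, D→{S, A, E}, E→{D}; now {S, A, B, D, E}.
Read '0': S→{A, B}, A→{E}, B→{A}, D→{C, D, E}, E→{A, C, D}; now {A, B, C, D, E}.
Read '0': A→{E}, B→{A}, C→{S, C}, D→{C, D, E}, E→{A, C, D}; now {S, A, C, D, E}.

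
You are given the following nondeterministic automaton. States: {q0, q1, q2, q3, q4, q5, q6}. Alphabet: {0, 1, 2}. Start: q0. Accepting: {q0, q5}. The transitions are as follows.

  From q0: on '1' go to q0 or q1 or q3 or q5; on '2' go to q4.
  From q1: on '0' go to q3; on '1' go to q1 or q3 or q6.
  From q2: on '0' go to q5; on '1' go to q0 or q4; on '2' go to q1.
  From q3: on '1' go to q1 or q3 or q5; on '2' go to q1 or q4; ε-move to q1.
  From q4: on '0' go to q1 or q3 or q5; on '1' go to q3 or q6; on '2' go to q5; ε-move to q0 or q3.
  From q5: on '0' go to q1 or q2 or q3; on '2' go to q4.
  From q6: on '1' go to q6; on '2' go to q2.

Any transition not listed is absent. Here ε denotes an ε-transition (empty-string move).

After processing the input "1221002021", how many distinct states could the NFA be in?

5

Start in {q0}.
Read '1': q0→{q0, q1, q3, q5}; now {q0, q1, q3, q5}.
Read '2': q0→{q4}, q1→∅, q3→{q1, q4}, q5→{q4}; union {q1, q4}; ε-closure = {q0, q1, q3, q4}.
Read '2': q0→{q4}, q1→∅, q3→{q1, q4}, q4→{q5}; union {q1, q4, q5}; ε-closure = {q0, q1, q3, q4, q5}.
Read '1': q0→{q0, q1, q3, q5}, q1→{q1, q3, q6}, q3→{q1, q3, q5}, q4→{q3, q6}, q5→∅; now {q0, q1, q3, q5, q6}.
Read '0': q0→∅, q1→{q3}, q3→∅, q5→{q1, q2, q3}, q6→∅; now {q1, q2, q3}.
Read '0': q1→{q3}, q2→{q5}, q3→∅; union {q3, q5}; ε-closure = {q1, q3, q5}.
Read '2': q1→∅, q3→{q1, q4}, q5→{q4}; union {q1, q4}; ε-closure = {q0, q1, q3, q4}.
Read '0': q0→∅, q1→{q3}, q3→∅, q4→{q1, q3, q5}; now {q1, q3, q5}.
Read '2': q1→∅, q3→{q1, q4}, q5→{q4}; union {q1, q4}; ε-closure = {q0, q1, q3, q4}.
Read '1': q0→{q0, q1, q3, q5}, q1→{q1, q3, q6}, q3→{q1, q3, q5}, q4→{q3, q6}; now {q0, q1, q3, q5, q6}.
That set has 5 states.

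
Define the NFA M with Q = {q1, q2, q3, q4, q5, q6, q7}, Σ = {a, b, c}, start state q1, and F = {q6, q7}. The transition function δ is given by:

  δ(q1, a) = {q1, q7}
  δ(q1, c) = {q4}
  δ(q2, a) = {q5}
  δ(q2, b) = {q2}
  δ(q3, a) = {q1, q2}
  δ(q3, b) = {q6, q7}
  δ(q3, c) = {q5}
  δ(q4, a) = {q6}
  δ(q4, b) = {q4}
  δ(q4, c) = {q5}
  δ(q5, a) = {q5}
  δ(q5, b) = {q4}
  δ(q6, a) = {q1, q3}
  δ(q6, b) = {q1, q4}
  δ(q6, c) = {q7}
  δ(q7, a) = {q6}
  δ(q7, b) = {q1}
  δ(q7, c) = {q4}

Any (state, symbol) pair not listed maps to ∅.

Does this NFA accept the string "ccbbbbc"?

No

Start in {q1}.
Read 'c': q1→{q4}; now {q4}.
Read 'c': q4→{q5}; now {q5}.
Read 'b': q5→{q4}; now {q4}.
Read 'b': q4→{q4}; now {q4}.
Read 'b': q4→{q4}; now {q4}.
Read 'b': q4→{q4}; now {q4}.
Read 'c': q4→{q5}; now {q5}.
The final set {q5} contains no accepting state.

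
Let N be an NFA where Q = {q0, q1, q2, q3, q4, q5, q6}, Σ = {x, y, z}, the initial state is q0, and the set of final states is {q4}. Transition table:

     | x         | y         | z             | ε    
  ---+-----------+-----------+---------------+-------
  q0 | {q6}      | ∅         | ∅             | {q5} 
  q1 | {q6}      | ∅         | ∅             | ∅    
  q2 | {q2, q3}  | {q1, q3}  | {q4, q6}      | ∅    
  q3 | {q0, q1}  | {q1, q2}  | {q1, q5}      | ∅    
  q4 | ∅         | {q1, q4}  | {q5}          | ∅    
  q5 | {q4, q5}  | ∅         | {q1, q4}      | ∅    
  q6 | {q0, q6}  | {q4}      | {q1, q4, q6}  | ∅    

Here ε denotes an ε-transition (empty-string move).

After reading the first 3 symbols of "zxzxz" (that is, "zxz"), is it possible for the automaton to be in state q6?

Yes

Start: ε-closure({q0}) = {q0, q5}.
Read 'z': {q0, q5} → {q1, q4}.
Read 'x': {q1, q4} → {q6}.
Read 'z': {q6} → {q1, q4, q6}.
State q6 is in {q1, q4, q6}.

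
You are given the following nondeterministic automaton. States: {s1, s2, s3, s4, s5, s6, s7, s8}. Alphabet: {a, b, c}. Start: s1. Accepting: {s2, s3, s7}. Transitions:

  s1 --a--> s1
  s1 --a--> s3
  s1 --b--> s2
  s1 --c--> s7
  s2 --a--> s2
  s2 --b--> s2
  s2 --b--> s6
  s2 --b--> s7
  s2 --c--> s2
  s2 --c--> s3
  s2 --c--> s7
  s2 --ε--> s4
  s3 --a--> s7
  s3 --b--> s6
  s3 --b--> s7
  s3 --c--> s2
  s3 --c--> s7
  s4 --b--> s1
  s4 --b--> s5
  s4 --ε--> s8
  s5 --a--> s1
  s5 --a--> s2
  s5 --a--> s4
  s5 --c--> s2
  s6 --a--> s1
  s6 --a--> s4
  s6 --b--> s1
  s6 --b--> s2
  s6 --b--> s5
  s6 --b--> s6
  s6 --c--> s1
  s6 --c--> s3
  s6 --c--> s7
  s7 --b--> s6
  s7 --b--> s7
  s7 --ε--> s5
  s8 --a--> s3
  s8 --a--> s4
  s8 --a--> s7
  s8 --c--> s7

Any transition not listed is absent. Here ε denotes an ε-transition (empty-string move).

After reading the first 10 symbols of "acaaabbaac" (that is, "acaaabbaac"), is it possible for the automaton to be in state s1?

No

Start in {s1}.
Read 'a': s1→{s1, s3}; now {s1, s3}.
Read 'c': s1→{s7}, s3→{s2, s7}; union {s2, s7}; ε-closure = {s2, s4, s5, s7, s8}.
Read 'a': s2→{s2}, s4→∅, s5→{s1, s2, s4}, s7→∅, s8→{s3, s4, s7}; union {s1, s2, s3, s4, s7}; ε-closure = {s1, s2, s3, s4, s5, s7, s8}.
Read 'a': s1→{s1, s3}, s2→{s2}, s3→{s7}, s4→∅, s5→{s1, s2, s4}, s7→∅, s8→{s3, s4, s7}; union {s1, s2, s3, s4, s7}; ε-closure = {s1, s2, s3, s4, s5, s7, s8}.
Read 'a': s1→{s1, s3}, s2→{s2}, s3→{s7}, s4→∅, s5→{s1, s2, s4}, s7→∅, s8→{s3, s4, s7}; union {s1, s2, s3, s4, s7}; ε-closure = {s1, s2, s3, s4, s5, s7, s8}.
Read 'b': s1→{s2}, s2→{s2, s6, s7}, s3→{s6, s7}, s4→{s1, s5}, s5→∅, s7→{s6, s7}, s8→∅; union {s1, s2, s5, s6, s7}; ε-closure = {s1, s2, s4, s5, s6, s7, s8}.
Read 'b': s1→{s2}, s2→{s2, s6, s7}, s4→{s1, s5}, s5→∅, s6→{s1, s2, s5, s6}, s7→{s6, s7}, s8→∅; union {s1, s2, s5, s6, s7}; ε-closure = {s1, s2, s4, s5, s6, s7, s8}.
Read 'a': s1→{s1, s3}, s2→{s2}, s4→∅, s5→{s1, s2, s4}, s6→{s1, s4}, s7→∅, s8→{s3, s4, s7}; union {s1, s2, s3, s4, s7}; ε-closure = {s1, s2, s3, s4, s5, s7, s8}.
Read 'a': s1→{s1, s3}, s2→{s2}, s3→{s7}, s4→∅, s5→{s1, s2, s4}, s7→∅, s8→{s3, s4, s7}; union {s1, s2, s3, s4, s7}; ε-closure = {s1, s2, s3, s4, s5, s7, s8}.
Read 'c': s1→{s7}, s2→{s2, s3, s7}, s3→{s2, s7}, s4→∅, s5→{s2}, s7→∅, s8→{s7}; union {s2, s3, s7}; ε-closure = {s2, s3, s4, s5, s7, s8}.
State s1 is not in {s2, s3, s4, s5, s7, s8}.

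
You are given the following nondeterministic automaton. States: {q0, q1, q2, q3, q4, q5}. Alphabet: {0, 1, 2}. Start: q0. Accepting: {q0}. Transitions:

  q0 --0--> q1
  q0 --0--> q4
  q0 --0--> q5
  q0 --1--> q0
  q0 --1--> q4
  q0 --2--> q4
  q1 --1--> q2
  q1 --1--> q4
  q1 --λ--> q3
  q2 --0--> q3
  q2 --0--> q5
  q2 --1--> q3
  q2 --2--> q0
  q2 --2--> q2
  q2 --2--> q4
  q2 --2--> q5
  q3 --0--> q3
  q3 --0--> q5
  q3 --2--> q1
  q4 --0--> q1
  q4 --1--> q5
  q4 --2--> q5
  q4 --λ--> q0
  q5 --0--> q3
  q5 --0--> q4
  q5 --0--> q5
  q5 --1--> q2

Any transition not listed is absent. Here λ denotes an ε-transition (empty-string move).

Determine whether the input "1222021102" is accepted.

Yes

Start in {q0}.
Read '1': {q0} → {q0, q4}.
Read '2': {q0, q4} → {q0, q4, q5}.
Read '2': {q0, q4, q5} → {q0, q4, q5}.
Read '2': {q0, q4, q5} → {q0, q4, q5}.
Read '0': {q0, q4, q5} → {q0, q1, q3, q4, q5}.
Read '2': {q0, q1, q3, q4, q5} → {q0, q1, q3, q4, q5}.
Read '1': {q0, q1, q3, q4, q5} → {q0, q2, q4, q5}.
Read '1': {q0, q2, q4, q5} → {q0, q2, q3, q4, q5}.
Read '0': {q0, q2, q3, q4, q5} → {q0, q1, q3, q4, q5}.
Read '2': {q0, q1, q3, q4, q5} → {q0, q1, q3, q4, q5}.
The final set {q0, q1, q3, q4, q5} contains the accepting state q0.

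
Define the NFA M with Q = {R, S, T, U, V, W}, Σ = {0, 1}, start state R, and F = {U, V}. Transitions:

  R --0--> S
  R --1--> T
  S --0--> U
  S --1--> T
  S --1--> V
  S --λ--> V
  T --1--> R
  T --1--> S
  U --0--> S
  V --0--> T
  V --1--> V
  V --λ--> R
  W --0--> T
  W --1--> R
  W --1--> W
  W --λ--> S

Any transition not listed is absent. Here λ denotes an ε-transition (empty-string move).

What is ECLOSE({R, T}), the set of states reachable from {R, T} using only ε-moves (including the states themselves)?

{R, T}

Begin with {R, T}.
No ε-moves leave this set, so the closure equals the set itself.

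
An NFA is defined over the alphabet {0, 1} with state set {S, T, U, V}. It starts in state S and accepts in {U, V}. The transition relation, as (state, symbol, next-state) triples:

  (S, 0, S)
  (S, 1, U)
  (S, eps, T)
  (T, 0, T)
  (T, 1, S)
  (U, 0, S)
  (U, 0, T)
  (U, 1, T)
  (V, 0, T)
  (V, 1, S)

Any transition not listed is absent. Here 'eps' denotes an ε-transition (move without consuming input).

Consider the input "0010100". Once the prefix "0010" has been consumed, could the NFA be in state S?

Yes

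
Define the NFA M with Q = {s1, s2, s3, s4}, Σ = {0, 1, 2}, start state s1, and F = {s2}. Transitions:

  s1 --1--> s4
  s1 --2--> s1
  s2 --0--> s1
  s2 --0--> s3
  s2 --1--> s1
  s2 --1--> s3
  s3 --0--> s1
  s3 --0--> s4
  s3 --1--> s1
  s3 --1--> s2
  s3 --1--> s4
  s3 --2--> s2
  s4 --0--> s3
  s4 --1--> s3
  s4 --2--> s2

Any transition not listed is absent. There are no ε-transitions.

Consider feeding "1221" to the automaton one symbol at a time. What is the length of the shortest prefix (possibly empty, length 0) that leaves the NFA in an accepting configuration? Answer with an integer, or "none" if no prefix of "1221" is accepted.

2

Start in {s1}.
Read '1': s1→{s4}; now {s4}.
Read '2': s4→{s2}; now {s2}.
None of the earlier sets intersect F, but {s2} does.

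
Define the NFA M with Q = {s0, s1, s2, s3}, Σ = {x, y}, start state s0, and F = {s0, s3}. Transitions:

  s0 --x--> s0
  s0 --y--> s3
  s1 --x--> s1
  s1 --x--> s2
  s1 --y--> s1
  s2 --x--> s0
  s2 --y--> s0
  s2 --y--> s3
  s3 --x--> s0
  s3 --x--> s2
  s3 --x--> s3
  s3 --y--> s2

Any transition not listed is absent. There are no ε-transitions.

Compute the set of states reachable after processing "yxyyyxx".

Start in {s0}.
Read 'y': s0→{s3}; now {s3}.
Read 'x': s3→{s0, s2, s3}; now {s0, s2, s3}.
Read 'y': s0→{s3}, s2→{s0, s3}, s3→{s2}; now {s0, s2, s3}.
Read 'y': s0→{s3}, s2→{s0, s3}, s3→{s2}; now {s0, s2, s3}.
Read 'y': s0→{s3}, s2→{s0, s3}, s3→{s2}; now {s0, s2, s3}.
Read 'x': s0→{s0}, s2→{s0}, s3→{s0, s2, s3}; now {s0, s2, s3}.
Read 'x': s0→{s0}, s2→{s0}, s3→{s0, s2, s3}; now {s0, s2, s3}.

{s0, s2, s3}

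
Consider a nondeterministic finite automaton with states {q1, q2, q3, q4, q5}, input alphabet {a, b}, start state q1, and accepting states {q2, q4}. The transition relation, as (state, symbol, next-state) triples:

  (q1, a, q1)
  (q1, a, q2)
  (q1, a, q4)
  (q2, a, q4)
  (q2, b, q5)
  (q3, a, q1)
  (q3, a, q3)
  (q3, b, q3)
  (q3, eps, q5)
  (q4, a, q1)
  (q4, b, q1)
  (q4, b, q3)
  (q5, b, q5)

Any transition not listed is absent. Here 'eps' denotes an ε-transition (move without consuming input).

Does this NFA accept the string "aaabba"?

No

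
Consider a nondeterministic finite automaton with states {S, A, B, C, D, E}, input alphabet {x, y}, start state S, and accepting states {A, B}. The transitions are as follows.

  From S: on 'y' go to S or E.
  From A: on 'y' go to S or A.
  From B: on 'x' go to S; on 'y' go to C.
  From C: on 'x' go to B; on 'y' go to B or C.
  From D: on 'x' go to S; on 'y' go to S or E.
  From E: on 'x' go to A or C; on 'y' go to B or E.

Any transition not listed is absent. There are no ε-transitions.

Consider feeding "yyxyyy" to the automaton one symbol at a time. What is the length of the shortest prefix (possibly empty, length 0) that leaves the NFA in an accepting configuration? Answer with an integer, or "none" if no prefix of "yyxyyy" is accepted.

2

Start in {S}.
Read 'y': {S} → {S, E}.
Read 'y': {S, E} → {S, B, E}.
None of the earlier sets intersect F, but {S, B, E} does.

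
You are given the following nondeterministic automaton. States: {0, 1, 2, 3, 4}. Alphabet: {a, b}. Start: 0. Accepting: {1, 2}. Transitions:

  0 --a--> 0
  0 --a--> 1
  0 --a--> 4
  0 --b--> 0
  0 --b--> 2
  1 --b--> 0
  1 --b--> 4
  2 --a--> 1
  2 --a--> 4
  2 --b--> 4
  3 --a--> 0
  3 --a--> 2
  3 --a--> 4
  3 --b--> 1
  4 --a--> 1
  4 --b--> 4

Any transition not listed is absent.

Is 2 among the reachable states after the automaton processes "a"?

No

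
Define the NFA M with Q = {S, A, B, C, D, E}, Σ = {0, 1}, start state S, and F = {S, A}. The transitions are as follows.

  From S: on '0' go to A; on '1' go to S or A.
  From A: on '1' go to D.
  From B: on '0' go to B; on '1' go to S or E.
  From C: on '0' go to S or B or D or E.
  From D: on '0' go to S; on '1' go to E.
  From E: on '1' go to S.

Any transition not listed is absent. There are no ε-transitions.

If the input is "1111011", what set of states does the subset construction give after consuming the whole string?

{S, A, D, E}

Start in {S}.
Read '1': {S} → {S, A}.
Read '1': {S, A} → {S, A, D}.
Read '1': {S, A, D} → {S, A, D, E}.
Read '1': {S, A, D, E} → {S, A, D, E}.
Read '0': {S, A, D, E} → {S, A}.
Read '1': {S, A} → {S, A, D}.
Read '1': {S, A, D} → {S, A, D, E}.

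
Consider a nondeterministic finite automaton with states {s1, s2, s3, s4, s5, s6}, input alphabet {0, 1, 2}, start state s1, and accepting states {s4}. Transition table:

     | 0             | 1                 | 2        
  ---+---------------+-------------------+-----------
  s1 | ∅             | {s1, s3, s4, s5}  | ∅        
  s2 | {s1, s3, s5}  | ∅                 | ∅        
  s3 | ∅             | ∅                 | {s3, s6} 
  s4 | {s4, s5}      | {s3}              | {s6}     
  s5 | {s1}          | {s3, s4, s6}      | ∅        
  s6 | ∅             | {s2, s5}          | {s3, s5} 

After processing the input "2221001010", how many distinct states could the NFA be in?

0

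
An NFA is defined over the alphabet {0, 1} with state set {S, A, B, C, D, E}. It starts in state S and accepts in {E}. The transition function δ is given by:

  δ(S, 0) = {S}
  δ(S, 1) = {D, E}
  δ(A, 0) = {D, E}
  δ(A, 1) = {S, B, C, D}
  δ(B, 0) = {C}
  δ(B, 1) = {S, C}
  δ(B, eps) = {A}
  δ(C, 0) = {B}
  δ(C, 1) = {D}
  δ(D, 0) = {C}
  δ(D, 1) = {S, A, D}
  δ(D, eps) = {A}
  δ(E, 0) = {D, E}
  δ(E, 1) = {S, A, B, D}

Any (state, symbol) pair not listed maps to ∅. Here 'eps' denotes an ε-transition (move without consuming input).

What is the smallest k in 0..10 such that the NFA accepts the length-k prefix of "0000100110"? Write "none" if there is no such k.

5

Start in {S}.
Read '0': {S} → {S}.
Read '0': {S} → {S}.
Read '0': {S} → {S}.
Read '0': {S} → {S}.
Read '1': {S} → {A, D, E}.
None of the earlier sets intersect F, but {A, D, E} does.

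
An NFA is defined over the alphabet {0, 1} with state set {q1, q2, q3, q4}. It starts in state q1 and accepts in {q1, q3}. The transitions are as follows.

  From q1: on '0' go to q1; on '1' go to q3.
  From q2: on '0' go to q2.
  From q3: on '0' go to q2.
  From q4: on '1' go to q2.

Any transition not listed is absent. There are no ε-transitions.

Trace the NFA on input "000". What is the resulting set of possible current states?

Start in {q1}.
Read '0': q1→{q1}; now {q1}.
Read '0': q1→{q1}; now {q1}.
Read '0': q1→{q1}; now {q1}.

{q1}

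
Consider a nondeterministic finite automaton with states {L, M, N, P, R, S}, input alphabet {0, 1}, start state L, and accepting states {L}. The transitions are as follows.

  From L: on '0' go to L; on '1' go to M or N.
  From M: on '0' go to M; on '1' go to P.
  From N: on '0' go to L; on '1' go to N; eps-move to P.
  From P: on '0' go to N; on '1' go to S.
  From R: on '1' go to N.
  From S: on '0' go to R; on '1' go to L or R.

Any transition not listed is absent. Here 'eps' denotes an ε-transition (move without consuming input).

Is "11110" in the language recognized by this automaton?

Start in {L}.
Read '1': L→{M, N}; union {M, N}; ε-closure = {M, N, P}.
Read '1': M→{P}, N→{N}, P→{S}; now {N, P, S}.
Read '1': N→{N}, P→{S}, S→{L, R}; union {L, N, R, S}; ε-closure = {L, N, P, R, S}.
Read '1': L→{M, N}, N→{N}, P→{S}, R→{N}, S→{L, R}; union {L, M, N, R, S}; ε-closure = {L, M, N, P, R, S}.
Read '0': L→{L}, M→{M}, N→{L}, P→{N}, R→∅, S→{R}; union {L, M, N, R}; ε-closure = {L, M, N, P, R}.
The final set {L, M, N, P, R} contains the accepting state L.

Yes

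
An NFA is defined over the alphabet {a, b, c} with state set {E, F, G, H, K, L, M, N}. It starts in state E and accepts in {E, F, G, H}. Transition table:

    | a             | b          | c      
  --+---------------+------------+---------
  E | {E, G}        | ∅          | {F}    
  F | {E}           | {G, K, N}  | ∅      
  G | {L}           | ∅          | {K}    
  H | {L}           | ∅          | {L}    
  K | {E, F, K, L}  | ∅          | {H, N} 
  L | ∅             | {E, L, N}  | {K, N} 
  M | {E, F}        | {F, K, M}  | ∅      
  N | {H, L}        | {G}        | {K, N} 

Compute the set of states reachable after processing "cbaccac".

Start in {E}.
Read 'c': {E} → {F}.
Read 'b': {F} → {G, K, N}.
Read 'a': {G, K, N} → {E, F, H, K, L}.
Read 'c': {E, F, H, K, L} → {F, H, K, L, N}.
Read 'c': {F, H, K, L, N} → {H, K, L, N}.
Read 'a': {H, K, L, N} → {E, F, H, K, L}.
Read 'c': {E, F, H, K, L} → {F, H, K, L, N}.

{F, H, K, L, N}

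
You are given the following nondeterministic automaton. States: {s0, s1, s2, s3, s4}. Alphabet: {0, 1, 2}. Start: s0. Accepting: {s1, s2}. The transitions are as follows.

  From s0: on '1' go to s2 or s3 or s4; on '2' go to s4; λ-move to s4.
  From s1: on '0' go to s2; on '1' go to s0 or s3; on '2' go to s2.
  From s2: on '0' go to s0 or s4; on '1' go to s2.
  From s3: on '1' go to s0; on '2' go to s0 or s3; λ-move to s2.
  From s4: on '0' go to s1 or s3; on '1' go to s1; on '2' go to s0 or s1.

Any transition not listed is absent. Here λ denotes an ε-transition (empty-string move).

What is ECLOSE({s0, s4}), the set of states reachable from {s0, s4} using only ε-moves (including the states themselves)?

{s0, s4}

Begin with {s0, s4}.
No ε-moves leave this set, so the closure equals the set itself.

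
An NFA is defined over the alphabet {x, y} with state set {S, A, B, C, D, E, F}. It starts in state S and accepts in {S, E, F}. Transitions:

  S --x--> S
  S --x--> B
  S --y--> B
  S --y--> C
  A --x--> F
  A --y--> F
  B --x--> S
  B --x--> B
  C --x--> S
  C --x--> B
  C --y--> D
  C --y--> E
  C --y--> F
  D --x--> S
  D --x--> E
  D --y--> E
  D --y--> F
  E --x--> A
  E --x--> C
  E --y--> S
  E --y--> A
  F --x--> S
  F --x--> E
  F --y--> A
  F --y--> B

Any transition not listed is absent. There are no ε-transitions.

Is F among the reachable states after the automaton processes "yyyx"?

Start in {S}.
Read 'y': {S} → {B, C}.
Read 'y': {B, C} → {D, E, F}.
Read 'y': {D, E, F} → {S, A, B, E, F}.
Read 'x': {S, A, B, E, F} → {S, A, B, C, E, F}.
State F is in {S, A, B, C, E, F}.

Yes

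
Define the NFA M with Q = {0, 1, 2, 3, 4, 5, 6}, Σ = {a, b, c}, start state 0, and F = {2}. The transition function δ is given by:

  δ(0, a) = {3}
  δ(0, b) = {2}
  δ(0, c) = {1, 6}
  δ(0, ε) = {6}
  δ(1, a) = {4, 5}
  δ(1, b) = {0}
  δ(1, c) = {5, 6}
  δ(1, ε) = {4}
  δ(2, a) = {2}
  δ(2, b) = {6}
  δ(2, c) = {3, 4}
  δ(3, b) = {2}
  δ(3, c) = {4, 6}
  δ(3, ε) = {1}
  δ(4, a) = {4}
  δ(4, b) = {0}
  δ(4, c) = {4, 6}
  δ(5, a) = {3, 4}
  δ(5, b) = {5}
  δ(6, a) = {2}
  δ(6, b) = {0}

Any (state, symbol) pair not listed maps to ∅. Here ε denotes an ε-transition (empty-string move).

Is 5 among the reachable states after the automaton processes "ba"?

Start: ε-closure({0}) = {0, 6}.
Read 'b': 0→{2}, 6→{0}; union {0, 2}; ε-closure = {0, 2, 6}.
Read 'a': 0→{3}, 2→{2}, 6→{2}; union {2, 3}; ε-closure = {1, 2, 3, 4}.
State 5 is not in {1, 2, 3, 4}.

No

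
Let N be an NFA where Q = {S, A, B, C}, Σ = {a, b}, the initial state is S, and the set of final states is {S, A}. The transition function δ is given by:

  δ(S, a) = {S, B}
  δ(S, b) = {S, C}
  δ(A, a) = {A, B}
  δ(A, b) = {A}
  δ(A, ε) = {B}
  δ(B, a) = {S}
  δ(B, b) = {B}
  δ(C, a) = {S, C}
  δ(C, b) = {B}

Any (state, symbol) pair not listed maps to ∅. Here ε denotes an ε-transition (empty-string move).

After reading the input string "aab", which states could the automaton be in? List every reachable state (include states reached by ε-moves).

Start in {S}.
Read 'a': S→{S, B}; now {S, B}.
Read 'a': S→{S, B}, B→{S}; now {S, B}.
Read 'b': S→{S, C}, B→{B}; now {S, B, C}.

{S, B, C}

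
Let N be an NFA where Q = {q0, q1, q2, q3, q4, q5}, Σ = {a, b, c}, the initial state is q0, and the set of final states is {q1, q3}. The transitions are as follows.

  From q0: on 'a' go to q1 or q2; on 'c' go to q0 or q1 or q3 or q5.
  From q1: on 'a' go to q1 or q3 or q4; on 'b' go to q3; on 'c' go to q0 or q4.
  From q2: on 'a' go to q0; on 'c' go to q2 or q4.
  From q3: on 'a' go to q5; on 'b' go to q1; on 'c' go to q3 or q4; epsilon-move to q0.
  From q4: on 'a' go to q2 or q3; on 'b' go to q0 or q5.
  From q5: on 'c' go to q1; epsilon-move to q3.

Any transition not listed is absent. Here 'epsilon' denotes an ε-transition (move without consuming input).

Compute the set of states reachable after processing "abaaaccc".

Start in {q0}.
Read 'a': {q0} → {q1, q2}.
Read 'b': {q1, q2} → {q0, q3}.
Read 'a': {q0, q3} → {q0, q1, q2, q3, q5}.
Read 'a': {q0, q1, q2, q3, q5} → {q0, q1, q2, q3, q4, q5}.
Read 'a': {q0, q1, q2, q3, q4, q5} → {q0, q1, q2, q3, q4, q5}.
Read 'c': {q0, q1, q2, q3, q4, q5} → {q0, q1, q2, q3, q4, q5}.
Read 'c': {q0, q1, q2, q3, q4, q5} → {q0, q1, q2, q3, q4, q5}.
Read 'c': {q0, q1, q2, q3, q4, q5} → {q0, q1, q2, q3, q4, q5}.

{q0, q1, q2, q3, q4, q5}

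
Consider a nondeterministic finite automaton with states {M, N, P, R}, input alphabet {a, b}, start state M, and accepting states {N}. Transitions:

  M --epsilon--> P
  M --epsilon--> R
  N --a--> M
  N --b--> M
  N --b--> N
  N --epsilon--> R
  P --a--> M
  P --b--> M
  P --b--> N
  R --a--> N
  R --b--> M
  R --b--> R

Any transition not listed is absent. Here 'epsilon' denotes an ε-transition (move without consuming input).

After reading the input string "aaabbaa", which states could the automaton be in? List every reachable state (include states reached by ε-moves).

{M, N, P, R}

Start: ε-closure({M}) = {M, P, R}.
Read 'a': {M, P, R} → {M, N, P, R}.
Read 'a': {M, N, P, R} → {M, N, P, R}.
Read 'a': {M, N, P, R} → {M, N, P, R}.
Read 'b': {M, N, P, R} → {M, N, P, R}.
Read 'b': {M, N, P, R} → {M, N, P, R}.
Read 'a': {M, N, P, R} → {M, N, P, R}.
Read 'a': {M, N, P, R} → {M, N, P, R}.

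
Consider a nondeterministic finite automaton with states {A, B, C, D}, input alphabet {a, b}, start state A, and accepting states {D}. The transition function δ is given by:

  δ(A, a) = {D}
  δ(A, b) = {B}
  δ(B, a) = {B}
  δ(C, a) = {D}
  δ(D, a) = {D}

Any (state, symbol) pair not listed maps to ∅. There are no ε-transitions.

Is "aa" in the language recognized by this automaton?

Start in {A}.
Read 'a': {A} → {D}.
Read 'a': {D} → {D}.
The final set {D} contains the accepting state D.

Yes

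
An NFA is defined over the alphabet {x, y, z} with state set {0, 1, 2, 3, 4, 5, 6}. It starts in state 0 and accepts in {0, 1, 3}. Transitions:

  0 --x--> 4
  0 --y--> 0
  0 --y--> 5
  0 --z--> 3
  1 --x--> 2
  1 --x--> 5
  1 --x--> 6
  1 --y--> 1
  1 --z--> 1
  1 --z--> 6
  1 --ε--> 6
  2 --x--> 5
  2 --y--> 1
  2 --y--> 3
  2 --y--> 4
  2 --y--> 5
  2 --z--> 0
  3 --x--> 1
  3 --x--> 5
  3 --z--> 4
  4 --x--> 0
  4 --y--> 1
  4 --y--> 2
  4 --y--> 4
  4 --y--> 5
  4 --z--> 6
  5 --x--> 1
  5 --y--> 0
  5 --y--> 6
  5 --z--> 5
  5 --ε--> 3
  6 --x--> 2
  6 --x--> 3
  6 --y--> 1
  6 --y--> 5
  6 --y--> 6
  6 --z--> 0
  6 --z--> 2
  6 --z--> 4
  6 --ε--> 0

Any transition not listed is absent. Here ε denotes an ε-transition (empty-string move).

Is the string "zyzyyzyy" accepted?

Start in {0}.
Read 'z': 0→{3}; now {3}.
Read 'y': 3→∅; now ∅.
The set is empty and remains empty for the remaining 6 symbols.
The final set ∅ contains no accepting state.

No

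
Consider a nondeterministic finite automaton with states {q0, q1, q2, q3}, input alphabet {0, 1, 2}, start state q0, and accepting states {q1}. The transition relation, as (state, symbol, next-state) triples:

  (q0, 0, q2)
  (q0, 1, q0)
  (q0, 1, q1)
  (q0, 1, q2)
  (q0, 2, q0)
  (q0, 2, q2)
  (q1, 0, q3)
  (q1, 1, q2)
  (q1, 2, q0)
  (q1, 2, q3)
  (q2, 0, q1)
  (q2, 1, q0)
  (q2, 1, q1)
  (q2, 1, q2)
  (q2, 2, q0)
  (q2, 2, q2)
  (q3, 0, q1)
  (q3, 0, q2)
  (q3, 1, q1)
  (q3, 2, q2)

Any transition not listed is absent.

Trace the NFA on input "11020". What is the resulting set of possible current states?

Start in {q0}.
Read '1': q0→{q0, q1, q2}; now {q0, q1, q2}.
Read '1': q0→{q0, q1, q2}, q1→{q2}, q2→{q0, q1, q2}; now {q0, q1, q2}.
Read '0': q0→{q2}, q1→{q3}, q2→{q1}; now {q1, q2, q3}.
Read '2': q1→{q0, q3}, q2→{q0, q2}, q3→{q2}; now {q0, q2, q3}.
Read '0': q0→{q2}, q2→{q1}, q3→{q1, q2}; now {q1, q2}.

{q1, q2}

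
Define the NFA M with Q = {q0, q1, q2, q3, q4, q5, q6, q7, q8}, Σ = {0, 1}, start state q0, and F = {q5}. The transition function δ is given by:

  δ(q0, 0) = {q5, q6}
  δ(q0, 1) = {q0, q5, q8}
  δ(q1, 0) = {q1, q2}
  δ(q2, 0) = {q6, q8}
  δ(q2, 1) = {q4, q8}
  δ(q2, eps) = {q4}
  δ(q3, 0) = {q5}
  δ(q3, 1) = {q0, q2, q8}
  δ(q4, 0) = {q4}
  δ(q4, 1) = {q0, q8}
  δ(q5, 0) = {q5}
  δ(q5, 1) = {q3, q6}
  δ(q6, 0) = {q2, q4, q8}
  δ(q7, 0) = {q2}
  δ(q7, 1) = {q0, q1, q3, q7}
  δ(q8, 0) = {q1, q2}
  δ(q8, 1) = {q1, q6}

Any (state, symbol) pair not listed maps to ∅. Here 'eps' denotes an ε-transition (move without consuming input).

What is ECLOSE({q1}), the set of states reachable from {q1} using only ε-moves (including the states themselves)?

{q1}

Begin with {q1}.
No ε-moves leave this set, so the closure equals the set itself.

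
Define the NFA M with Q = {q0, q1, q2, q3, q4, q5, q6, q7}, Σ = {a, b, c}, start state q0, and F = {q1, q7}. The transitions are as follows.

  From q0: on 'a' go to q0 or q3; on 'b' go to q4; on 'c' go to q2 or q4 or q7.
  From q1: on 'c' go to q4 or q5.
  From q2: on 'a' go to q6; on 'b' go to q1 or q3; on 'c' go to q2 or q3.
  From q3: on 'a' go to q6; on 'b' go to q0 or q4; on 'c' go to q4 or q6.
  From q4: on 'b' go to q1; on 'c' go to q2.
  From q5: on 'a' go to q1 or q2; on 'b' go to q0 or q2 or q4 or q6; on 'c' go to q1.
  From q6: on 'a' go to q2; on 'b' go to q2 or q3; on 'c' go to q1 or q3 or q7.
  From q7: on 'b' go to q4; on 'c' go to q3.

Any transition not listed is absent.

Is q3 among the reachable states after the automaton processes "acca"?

No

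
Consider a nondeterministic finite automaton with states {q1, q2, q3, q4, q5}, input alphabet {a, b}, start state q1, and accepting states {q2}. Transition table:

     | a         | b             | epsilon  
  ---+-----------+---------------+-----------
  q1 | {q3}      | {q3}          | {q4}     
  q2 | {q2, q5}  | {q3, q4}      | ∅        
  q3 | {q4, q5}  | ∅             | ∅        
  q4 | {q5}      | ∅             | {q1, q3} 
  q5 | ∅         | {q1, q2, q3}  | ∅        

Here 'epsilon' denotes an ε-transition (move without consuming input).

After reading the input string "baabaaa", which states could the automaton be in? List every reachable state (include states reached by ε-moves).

{q1, q2, q3, q4, q5}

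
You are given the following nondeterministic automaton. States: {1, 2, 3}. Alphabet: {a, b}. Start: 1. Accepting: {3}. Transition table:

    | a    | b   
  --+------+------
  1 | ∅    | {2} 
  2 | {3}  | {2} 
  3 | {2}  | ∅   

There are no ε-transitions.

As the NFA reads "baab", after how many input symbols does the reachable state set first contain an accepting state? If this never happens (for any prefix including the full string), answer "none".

2

Start in {1}.
Read 'b': {1} → {2}.
Read 'a': {2} → {3}.
None of the earlier sets intersect F, but {3} does.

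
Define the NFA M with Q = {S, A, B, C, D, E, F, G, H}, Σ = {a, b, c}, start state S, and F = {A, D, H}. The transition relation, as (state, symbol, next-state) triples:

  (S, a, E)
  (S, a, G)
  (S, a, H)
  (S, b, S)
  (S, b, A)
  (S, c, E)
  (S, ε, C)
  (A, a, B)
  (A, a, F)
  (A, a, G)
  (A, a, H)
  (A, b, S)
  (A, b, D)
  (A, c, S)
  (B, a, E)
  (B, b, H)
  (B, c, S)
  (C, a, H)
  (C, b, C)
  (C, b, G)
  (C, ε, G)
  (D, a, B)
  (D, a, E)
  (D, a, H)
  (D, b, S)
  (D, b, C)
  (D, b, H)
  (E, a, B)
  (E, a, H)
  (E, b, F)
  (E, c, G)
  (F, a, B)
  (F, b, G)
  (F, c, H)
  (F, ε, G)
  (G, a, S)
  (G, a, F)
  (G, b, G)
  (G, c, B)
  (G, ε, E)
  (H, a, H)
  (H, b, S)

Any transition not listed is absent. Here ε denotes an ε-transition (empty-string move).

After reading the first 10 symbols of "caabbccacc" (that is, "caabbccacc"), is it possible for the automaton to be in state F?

Start: ε-closure({S}) = {S, C, E, G}.
Read 'c': {S, C, E, G} → {B, E, G}.
Read 'a': {B, E, G} → {S, B, C, E, F, G, H}.
Read 'a': {S, B, C, E, F, G, H} → {S, B, C, E, F, G, H}.
Read 'b': {S, B, C, E, F, G, H} → {S, A, C, E, F, G, H}.
Read 'b': {S, A, C, E, F, G, H} → {S, A, C, D, E, F, G}.
Read 'c': {S, A, C, D, E, F, G} → {S, B, C, E, G, H}.
Read 'c': {S, B, C, E, G, H} → {S, B, C, E, G}.
Read 'a': {S, B, C, E, G} → {S, B, C, E, F, G, H}.
Read 'c': {S, B, C, E, F, G, H} → {S, B, C, E, G, H}.
Read 'c': {S, B, C, E, G, H} → {S, B, C, E, G}.
State F is not in {S, B, C, E, G}.

No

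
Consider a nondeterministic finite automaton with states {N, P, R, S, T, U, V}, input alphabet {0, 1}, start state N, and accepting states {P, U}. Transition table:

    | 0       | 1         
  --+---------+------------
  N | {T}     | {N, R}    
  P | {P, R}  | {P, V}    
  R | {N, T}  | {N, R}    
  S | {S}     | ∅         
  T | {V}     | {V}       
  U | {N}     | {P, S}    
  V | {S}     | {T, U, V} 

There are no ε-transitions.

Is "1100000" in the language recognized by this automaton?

No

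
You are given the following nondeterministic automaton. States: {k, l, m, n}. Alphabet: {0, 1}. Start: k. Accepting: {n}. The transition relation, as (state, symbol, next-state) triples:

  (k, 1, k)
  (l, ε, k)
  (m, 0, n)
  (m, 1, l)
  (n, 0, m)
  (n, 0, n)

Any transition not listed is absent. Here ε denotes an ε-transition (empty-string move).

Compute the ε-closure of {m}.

Begin with {m}.
No ε-moves leave this set, so the closure equals the set itself.

{m}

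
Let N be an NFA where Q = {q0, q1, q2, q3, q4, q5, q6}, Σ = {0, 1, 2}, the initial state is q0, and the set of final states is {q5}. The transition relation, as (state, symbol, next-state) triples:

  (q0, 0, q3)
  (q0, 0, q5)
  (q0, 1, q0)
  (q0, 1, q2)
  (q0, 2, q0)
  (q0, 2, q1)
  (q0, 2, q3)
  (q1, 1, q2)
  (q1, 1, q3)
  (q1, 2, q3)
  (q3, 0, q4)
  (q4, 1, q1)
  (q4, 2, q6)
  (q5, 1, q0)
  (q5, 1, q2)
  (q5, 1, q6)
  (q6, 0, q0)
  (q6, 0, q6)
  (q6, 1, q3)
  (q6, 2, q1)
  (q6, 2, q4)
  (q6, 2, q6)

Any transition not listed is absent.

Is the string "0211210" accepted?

No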